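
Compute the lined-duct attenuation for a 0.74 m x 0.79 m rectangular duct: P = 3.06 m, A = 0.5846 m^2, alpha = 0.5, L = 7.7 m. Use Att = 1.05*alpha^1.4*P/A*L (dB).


alpha^1.4 = 0.5^1.4 = 0.378929
Attenuation rate = 1.05 * alpha^1.4 * P / A
= 1.05 * 0.378929 * 3.06 / 0.5846 = 2.08262 dB/m
Total Att = 2.08262 * 7.7 = 16.036 dB


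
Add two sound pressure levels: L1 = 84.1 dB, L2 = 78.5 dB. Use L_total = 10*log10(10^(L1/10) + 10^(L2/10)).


10^(84.1/10) = 2.5704e+08
10^(78.5/10) = 7.07946e+07
Sum = 2.5704e+08 + 7.07946e+07 = 3.27835e+08
L_total = 10*log10(3.27835e+08) = 85.157 dB


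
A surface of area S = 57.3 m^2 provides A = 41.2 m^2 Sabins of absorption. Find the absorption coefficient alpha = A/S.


Absorption coefficient = absorbed power / incident power
alpha = A / S = 41.2 / 57.3 = 0.71902


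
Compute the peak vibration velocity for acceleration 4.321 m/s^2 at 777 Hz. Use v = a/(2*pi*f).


omega = 2*pi*f = 2*pi*777 = 4882.03 rad/s
v = a / omega = 4.321 / 4882.03 = 0.00088508 m/s


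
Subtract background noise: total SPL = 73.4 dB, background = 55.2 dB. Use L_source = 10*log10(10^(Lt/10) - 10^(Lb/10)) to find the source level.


10^(73.4/10) = 2.18776e+07
10^(55.2/10) = 331131
Difference = 2.18776e+07 - 331131 = 2.15465e+07
L_source = 10*log10(2.15465e+07) = 73.334 dB


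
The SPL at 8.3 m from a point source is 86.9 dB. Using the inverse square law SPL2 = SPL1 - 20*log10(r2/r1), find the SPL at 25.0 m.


r2/r1 = 25.0/8.3 = 3.01205
Correction = 20*log10(3.01205) = 9.57724 dB
SPL2 = 86.9 - 9.57724 = 77.323 dB


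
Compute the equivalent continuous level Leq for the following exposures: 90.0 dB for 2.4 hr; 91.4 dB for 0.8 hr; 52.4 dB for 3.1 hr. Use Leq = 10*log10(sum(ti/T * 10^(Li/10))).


T_total = 2.4 + 0.8 + 3.1 = 6.3 hr
(2.4/6.3) * 10^(90.0/10) = 3.80952e+08
(0.8/6.3) * 10^(91.4/10) = 1.75287e+08
(3.1/6.3) * 10^(52.4/10) = 85510.8
Sum = 3.80952e+08 + 1.75287e+08 + 85510.8 = 5.56325e+08
Leq = 10*log10(5.56325e+08) = 87.453 dB


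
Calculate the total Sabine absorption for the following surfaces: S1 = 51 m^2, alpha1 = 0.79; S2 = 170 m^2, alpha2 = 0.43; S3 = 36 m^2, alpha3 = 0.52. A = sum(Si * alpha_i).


51 * 0.79 = 40.29
170 * 0.43 = 73.1
36 * 0.52 = 18.72
A_total = 40.29 + 73.1 + 18.72 = 132.11 m^2


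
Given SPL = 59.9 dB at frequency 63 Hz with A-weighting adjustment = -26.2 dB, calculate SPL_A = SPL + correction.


A-weighting table: 63 Hz -> -26.2 dB correction
SPL_A = SPL + correction = 59.9 + (-26.2) = 33.7 dBA


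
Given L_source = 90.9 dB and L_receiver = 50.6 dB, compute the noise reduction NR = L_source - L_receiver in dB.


NR = L_source - L_receiver (difference between source and receiving room levels)
NR = 90.9 - 50.6 = 40.3 dB


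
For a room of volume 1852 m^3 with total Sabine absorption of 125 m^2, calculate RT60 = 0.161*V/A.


RT60 = 0.161 * 1852 / 125 = 2.3854 s


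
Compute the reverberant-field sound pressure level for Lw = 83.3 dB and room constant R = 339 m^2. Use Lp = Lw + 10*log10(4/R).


4/R = 4/339 = 0.0117994
Lp = 83.3 + 10*log10(0.0117994) = 64.019 dB


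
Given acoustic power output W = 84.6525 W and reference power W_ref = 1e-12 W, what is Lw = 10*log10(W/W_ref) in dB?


W / W_ref = 84.6525 / 1e-12 = 8.46525e+13
Lw = 10 * log10(8.46525e+13) = 139.28 dB


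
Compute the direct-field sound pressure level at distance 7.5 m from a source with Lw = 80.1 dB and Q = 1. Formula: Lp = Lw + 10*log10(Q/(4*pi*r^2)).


4*pi*r^2 = 4*pi*7.5^2 = 706.858 m^2
Q / (4*pi*r^2) = 1 / 706.858 = 0.00141471
Lp = 80.1 + 10*log10(0.00141471) = 51.607 dB


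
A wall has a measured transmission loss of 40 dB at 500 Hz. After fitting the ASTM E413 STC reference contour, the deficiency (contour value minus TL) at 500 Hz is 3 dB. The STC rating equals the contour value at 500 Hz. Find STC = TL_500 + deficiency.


By ASTM E413, STC = value of the fitted reference contour at 500 Hz.
Contour value at 500 Hz = TL_500 + deficiency = 40 + 3 = 43
STC = 43


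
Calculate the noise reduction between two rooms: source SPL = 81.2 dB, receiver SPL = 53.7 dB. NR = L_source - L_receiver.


NR = L_source - L_receiver (difference between source and receiving room levels)
NR = 81.2 - 53.7 = 27.5 dB


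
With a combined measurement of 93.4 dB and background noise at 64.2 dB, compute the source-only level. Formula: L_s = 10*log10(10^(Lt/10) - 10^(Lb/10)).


10^(93.4/10) = 2.18776e+09
10^(64.2/10) = 2.63027e+06
Difference = 2.18776e+09 - 2.63027e+06 = 2.18513e+09
L_source = 10*log10(2.18513e+09) = 93.395 dB


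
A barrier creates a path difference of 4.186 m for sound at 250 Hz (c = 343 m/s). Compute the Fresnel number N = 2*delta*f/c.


N = 2*delta*f/c = 2*delta/lambda, where lambda = c/f
lambda = 343 / 250 = 1.372 m
N = 2 * 4.186 / 1.372 = 6.102


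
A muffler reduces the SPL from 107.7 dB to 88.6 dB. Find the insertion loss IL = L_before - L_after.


Insertion loss = SPL without muffler - SPL with muffler
IL = 107.7 - 88.6 = 19.1 dB


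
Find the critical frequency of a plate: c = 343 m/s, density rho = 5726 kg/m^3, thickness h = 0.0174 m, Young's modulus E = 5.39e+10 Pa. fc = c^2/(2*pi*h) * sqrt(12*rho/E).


12*rho/E = 12*5726/5.39e+10 = 1.27481e-06
sqrt(12*rho/E) = sqrt(1.27481e-06) = 0.00112907
c^2/(2*pi*h) = 343^2/(2*pi*0.0174) = 1.07612e+06
fc = 1.07612e+06 * 0.00112907 = 1215 Hz


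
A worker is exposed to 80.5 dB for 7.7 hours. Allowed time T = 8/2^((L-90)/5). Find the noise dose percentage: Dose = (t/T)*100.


T_allowed = 8 / 2^((80.5 - 90)/5) = 29.8571 hr
Dose = 7.7 / 29.8571 * 100 = 25.79 %


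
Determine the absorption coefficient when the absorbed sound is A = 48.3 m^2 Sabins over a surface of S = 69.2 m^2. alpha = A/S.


Absorption coefficient = absorbed power / incident power
alpha = A / S = 48.3 / 69.2 = 0.69798


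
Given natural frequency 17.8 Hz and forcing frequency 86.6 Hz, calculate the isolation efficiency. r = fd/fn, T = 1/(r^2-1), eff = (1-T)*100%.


r = 86.6 / 17.8 = 4.86517
r^2 - 1 = 4.86517^2 - 1 = 22.6699
T = 1/22.6699 = 0.0441114
Efficiency = (1 - 0.0441114)*100 = 95.589 %


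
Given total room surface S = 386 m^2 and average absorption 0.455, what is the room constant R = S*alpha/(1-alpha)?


R = 386 * 0.455 / (1 - 0.455) = 322.26 m^2


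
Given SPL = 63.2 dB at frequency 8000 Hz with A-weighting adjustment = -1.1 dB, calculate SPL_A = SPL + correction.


A-weighting table: 8000 Hz -> -1.1 dB correction
SPL_A = SPL + correction = 63.2 + (-1.1) = 62.1 dBA


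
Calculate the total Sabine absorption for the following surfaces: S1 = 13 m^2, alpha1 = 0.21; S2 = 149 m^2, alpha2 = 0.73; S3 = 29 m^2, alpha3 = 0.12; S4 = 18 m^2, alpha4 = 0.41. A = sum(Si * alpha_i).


13 * 0.21 = 2.73
149 * 0.73 = 108.77
29 * 0.12 = 3.48
18 * 0.41 = 7.38
A_total = 2.73 + 108.77 + 3.48 + 7.38 = 122.36 m^2


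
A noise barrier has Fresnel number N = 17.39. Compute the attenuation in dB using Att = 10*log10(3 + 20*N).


3 + 20*N = 3 + 20*17.39 = 350.8
Att = 10*log10(350.8) = 25.451 dB


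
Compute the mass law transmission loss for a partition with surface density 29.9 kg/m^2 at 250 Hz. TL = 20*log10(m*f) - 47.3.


m * f = 29.9 * 250 = 7475
20*log10(7475) = 77.4722 dB
TL = 77.4722 - 47.3 = 30.172 dB


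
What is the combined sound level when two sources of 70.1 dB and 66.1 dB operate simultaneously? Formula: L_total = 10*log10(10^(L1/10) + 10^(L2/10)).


10^(70.1/10) = 1.02329e+07
10^(66.1/10) = 4.0738e+06
Sum = 1.02329e+07 + 4.0738e+06 = 1.43067e+07
L_total = 10*log10(1.43067e+07) = 71.555 dB


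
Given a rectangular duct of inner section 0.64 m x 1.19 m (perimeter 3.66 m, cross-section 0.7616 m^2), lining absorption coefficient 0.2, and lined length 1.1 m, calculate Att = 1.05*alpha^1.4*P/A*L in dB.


alpha^1.4 = 0.2^1.4 = 0.105061
Attenuation rate = 1.05 * alpha^1.4 * P / A
= 1.05 * 0.105061 * 3.66 / 0.7616 = 0.530133 dB/m
Total Att = 0.530133 * 1.1 = 0.58315 dB


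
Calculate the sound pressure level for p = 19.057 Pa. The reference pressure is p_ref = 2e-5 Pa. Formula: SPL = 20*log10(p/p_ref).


p / p_ref = 19.057 / 2e-5 = 952850
SPL = 20 * log10(952850) = 119.58 dB


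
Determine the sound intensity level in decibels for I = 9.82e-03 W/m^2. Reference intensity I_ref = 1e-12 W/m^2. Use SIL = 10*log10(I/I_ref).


I / I_ref = 9.82e-03 / 1e-12 = 9.82e+09
SIL = 10 * log10(9.82e+09) = 99.921 dB


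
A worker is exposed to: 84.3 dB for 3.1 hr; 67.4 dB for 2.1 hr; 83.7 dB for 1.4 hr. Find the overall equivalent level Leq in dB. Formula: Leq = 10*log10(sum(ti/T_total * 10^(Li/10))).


T_total = 3.1 + 2.1 + 1.4 = 6.6 hr
(3.1/6.6) * 10^(84.3/10) = 1.26421e+08
(2.1/6.6) * 10^(67.4/10) = 1.74854e+06
(1.4/6.6) * 10^(83.7/10) = 4.97261e+07
Sum = 1.26421e+08 + 1.74854e+06 + 4.97261e+07 = 1.77896e+08
Leq = 10*log10(1.77896e+08) = 82.502 dB


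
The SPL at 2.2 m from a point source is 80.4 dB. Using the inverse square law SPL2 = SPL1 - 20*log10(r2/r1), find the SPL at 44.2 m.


r2/r1 = 44.2/2.2 = 20.0909
Correction = 20*log10(20.0909) = 26.06 dB
SPL2 = 80.4 - 26.06 = 54.34 dB


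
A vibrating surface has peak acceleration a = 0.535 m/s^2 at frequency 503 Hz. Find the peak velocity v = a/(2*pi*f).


omega = 2*pi*f = 2*pi*503 = 3160.44 rad/s
v = a / omega = 0.535 / 3160.44 = 0.00016928 m/s


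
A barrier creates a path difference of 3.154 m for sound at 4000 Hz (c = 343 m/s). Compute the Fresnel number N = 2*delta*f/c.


N = 2*delta*f/c = 2*delta/lambda, where lambda = c/f
lambda = 343 / 4000 = 0.08575 m
N = 2 * 3.154 / 0.08575 = 73.563


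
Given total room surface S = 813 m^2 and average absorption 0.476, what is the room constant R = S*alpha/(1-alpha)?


R = 813 * 0.476 / (1 - 0.476) = 738.53 m^2


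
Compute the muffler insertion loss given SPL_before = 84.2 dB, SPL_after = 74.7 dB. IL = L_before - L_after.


Insertion loss = SPL without muffler - SPL with muffler
IL = 84.2 - 74.7 = 9.5 dB


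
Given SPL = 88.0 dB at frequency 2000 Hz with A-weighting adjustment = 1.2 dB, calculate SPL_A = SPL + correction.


A-weighting table: 2000 Hz -> 1.2 dB correction
SPL_A = SPL + correction = 88.0 + (1.2) = 89.2 dBA


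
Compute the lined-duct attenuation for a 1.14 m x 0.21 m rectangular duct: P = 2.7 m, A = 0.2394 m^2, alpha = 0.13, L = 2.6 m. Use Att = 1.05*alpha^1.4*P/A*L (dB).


alpha^1.4 = 0.13^1.4 = 0.0574805
Attenuation rate = 1.05 * alpha^1.4 * P / A
= 1.05 * 0.0574805 * 2.7 / 0.2394 = 0.68069 dB/m
Total Att = 0.68069 * 2.6 = 1.7698 dB


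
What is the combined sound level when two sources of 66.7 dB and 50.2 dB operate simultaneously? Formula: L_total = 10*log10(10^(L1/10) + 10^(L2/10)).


10^(66.7/10) = 4.67735e+06
10^(50.2/10) = 104713
Sum = 4.67735e+06 + 104713 = 4.78206e+06
L_total = 10*log10(4.78206e+06) = 66.796 dB


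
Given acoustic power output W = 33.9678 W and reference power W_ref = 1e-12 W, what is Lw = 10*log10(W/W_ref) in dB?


W / W_ref = 33.9678 / 1e-12 = 3.39678e+13
Lw = 10 * log10(3.39678e+13) = 135.31 dB


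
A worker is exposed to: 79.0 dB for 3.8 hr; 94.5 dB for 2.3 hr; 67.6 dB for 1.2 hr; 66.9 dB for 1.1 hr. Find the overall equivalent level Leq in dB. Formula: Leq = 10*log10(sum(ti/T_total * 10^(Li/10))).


T_total = 3.8 + 2.3 + 1.2 + 1.1 = 8.4 hr
(3.8/8.4) * 10^(79.0/10) = 3.59339e+07
(2.3/8.4) * 10^(94.5/10) = 7.717e+08
(1.2/8.4) * 10^(67.6/10) = 822057
(1.1/8.4) * 10^(66.9/10) = 641377
Sum = 3.59339e+07 + 7.717e+08 + 822057 + 641377 = 8.09097e+08
Leq = 10*log10(8.09097e+08) = 89.08 dB


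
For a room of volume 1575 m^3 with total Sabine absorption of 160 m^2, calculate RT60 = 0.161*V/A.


RT60 = 0.161 * 1575 / 160 = 1.5848 s


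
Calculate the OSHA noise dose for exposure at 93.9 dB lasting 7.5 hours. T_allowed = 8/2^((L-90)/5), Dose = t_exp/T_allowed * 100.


T_allowed = 8 / 2^((93.9 - 90)/5) = 4.65893 hr
Dose = 7.5 / 4.65893 * 100 = 160.98 %


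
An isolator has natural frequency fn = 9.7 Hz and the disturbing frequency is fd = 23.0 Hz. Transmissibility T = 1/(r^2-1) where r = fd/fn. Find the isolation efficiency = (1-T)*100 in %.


r = 23.0 / 9.7 = 2.37113
r^2 - 1 = 2.37113^2 - 1 = 4.62226
T = 1/4.62226 = 0.216344
Efficiency = (1 - 0.216344)*100 = 78.366 %


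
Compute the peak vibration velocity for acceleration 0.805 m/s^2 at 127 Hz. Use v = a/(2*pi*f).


omega = 2*pi*f = 2*pi*127 = 797.965 rad/s
v = a / omega = 0.805 / 797.965 = 0.0010088 m/s


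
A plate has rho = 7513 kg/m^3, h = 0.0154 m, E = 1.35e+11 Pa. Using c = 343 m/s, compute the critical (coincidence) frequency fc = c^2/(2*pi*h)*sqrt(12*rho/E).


12*rho/E = 12*7513/1.35e+11 = 6.67822e-07
sqrt(12*rho/E) = sqrt(6.67822e-07) = 0.000817204
c^2/(2*pi*h) = 343^2/(2*pi*0.0154) = 1.21587e+06
fc = 1.21587e+06 * 0.000817204 = 993.61 Hz


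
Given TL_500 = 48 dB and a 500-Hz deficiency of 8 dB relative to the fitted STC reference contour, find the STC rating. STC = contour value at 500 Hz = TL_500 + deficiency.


By ASTM E413, STC = value of the fitted reference contour at 500 Hz.
Contour value at 500 Hz = TL_500 + deficiency = 48 + 8 = 56
STC = 56


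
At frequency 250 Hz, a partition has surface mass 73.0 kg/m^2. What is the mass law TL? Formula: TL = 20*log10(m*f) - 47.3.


m * f = 73.0 * 250 = 18250
20*log10(18250) = 85.2253 dB
TL = 85.2253 - 47.3 = 37.925 dB


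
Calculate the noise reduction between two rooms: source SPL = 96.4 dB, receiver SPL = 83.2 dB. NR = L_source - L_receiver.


NR = L_source - L_receiver (difference between source and receiving room levels)
NR = 96.4 - 83.2 = 13.2 dB


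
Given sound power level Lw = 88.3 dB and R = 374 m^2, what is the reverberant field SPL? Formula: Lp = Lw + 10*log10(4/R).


4/R = 4/374 = 0.0106952
Lp = 88.3 + 10*log10(0.0106952) = 68.592 dB


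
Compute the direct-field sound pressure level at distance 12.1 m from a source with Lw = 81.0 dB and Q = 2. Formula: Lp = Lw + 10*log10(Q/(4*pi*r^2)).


4*pi*r^2 = 4*pi*12.1^2 = 1839.84 m^2
Q / (4*pi*r^2) = 2 / 1839.84 = 0.00108705
Lp = 81.0 + 10*log10(0.00108705) = 51.362 dB


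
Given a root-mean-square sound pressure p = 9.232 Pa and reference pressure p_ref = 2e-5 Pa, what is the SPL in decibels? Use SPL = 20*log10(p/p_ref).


p / p_ref = 9.232 / 2e-5 = 461600
SPL = 20 * log10(461600) = 113.29 dB


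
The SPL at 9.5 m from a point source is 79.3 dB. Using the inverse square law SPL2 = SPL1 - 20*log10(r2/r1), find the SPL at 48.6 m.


r2/r1 = 48.6/9.5 = 5.11579
Correction = 20*log10(5.11579) = 14.1783 dB
SPL2 = 79.3 - 14.1783 = 65.122 dB


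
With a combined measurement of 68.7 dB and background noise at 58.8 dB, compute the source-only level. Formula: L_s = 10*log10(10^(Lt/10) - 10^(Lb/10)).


10^(68.7/10) = 7.4131e+06
10^(58.8/10) = 758578
Difference = 7.4131e+06 - 758578 = 6.65452e+06
L_source = 10*log10(6.65452e+06) = 68.231 dB


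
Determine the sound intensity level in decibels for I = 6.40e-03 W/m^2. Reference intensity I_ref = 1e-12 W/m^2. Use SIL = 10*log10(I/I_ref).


I / I_ref = 6.40e-03 / 1e-12 = 6.4e+09
SIL = 10 * log10(6.4e+09) = 98.062 dB


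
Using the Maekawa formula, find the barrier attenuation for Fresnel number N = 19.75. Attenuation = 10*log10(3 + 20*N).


3 + 20*N = 3 + 20*19.75 = 398
Att = 10*log10(398) = 25.999 dB


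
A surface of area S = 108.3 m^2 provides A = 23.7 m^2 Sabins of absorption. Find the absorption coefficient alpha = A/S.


Absorption coefficient = absorbed power / incident power
alpha = A / S = 23.7 / 108.3 = 0.21884


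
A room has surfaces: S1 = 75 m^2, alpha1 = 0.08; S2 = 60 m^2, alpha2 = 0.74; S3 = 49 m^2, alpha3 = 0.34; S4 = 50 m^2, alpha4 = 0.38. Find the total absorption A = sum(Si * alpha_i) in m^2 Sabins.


75 * 0.08 = 6
60 * 0.74 = 44.4
49 * 0.34 = 16.66
50 * 0.38 = 19
A_total = 6 + 44.4 + 16.66 + 19 = 86.06 m^2


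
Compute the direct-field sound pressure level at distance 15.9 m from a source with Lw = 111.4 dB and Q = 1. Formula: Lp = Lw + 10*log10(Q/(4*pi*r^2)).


4*pi*r^2 = 4*pi*15.9^2 = 3176.9 m^2
Q / (4*pi*r^2) = 1 / 3176.9 = 0.000314772
Lp = 111.4 + 10*log10(0.000314772) = 76.38 dB


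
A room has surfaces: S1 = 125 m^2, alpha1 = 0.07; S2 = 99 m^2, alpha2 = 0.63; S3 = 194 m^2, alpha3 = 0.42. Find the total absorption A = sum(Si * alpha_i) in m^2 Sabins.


125 * 0.07 = 8.75
99 * 0.63 = 62.37
194 * 0.42 = 81.48
A_total = 8.75 + 62.37 + 81.48 = 152.6 m^2


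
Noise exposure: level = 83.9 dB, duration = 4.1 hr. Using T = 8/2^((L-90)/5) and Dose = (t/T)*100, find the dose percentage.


T_allowed = 8 / 2^((83.9 - 90)/5) = 18.6357 hr
Dose = 4.1 / 18.6357 * 100 = 22.001 %


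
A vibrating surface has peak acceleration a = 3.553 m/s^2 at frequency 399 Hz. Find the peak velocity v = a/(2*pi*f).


omega = 2*pi*f = 2*pi*399 = 2506.99 rad/s
v = a / omega = 3.553 / 2506.99 = 0.0014172 m/s


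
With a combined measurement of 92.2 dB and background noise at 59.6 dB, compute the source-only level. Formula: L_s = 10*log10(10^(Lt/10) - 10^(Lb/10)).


10^(92.2/10) = 1.65959e+09
10^(59.6/10) = 912011
Difference = 1.65959e+09 - 912011 = 1.65868e+09
L_source = 10*log10(1.65868e+09) = 92.198 dB


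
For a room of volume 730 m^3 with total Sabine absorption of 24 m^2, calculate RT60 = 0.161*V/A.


RT60 = 0.161 * 730 / 24 = 4.8971 s


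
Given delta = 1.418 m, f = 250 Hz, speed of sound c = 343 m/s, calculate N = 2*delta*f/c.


N = 2*delta*f/c = 2*delta/lambda, where lambda = c/f
lambda = 343 / 250 = 1.372 m
N = 2 * 1.418 / 1.372 = 2.0671


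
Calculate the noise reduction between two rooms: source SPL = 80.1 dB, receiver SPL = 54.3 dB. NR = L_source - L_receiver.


NR = L_source - L_receiver (difference between source and receiving room levels)
NR = 80.1 - 54.3 = 25.8 dB


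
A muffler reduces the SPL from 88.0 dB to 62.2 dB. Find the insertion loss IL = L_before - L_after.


Insertion loss = SPL without muffler - SPL with muffler
IL = 88.0 - 62.2 = 25.8 dB


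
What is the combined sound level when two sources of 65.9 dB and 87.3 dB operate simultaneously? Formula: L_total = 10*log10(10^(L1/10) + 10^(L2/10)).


10^(65.9/10) = 3.89045e+06
10^(87.3/10) = 5.37032e+08
Sum = 3.89045e+06 + 5.37032e+08 = 5.40922e+08
L_total = 10*log10(5.40922e+08) = 87.331 dB


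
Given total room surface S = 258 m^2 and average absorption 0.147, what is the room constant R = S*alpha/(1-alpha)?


R = 258 * 0.147 / (1 - 0.147) = 44.462 m^2


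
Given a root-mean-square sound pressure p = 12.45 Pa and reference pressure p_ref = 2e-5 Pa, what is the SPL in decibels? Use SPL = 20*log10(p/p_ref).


p / p_ref = 12.45 / 2e-5 = 622500
SPL = 20 * log10(622500) = 115.88 dB


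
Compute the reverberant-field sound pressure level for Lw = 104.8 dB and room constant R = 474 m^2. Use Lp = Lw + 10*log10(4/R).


4/R = 4/474 = 0.00843882
Lp = 104.8 + 10*log10(0.00843882) = 84.063 dB


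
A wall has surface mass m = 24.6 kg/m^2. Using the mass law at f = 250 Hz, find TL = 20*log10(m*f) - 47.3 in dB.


m * f = 24.6 * 250 = 6150
20*log10(6150) = 75.7775 dB
TL = 75.7775 - 47.3 = 28.478 dB


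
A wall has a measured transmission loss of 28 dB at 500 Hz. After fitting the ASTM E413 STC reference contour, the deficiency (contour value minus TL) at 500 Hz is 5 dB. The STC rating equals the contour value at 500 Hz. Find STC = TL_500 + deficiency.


By ASTM E413, STC = value of the fitted reference contour at 500 Hz.
Contour value at 500 Hz = TL_500 + deficiency = 28 + 5 = 33
STC = 33


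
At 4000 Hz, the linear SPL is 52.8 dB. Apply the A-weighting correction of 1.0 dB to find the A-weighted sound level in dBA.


A-weighting table: 4000 Hz -> 1.0 dB correction
SPL_A = SPL + correction = 52.8 + (1.0) = 53.8 dBA


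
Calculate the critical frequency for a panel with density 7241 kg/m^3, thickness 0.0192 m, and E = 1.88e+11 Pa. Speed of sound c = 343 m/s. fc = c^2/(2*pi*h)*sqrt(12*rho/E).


12*rho/E = 12*7241/1.88e+11 = 4.62191e-07
sqrt(12*rho/E) = sqrt(4.62191e-07) = 0.000679846
c^2/(2*pi*h) = 343^2/(2*pi*0.0192) = 975230
fc = 975230 * 0.000679846 = 663.01 Hz


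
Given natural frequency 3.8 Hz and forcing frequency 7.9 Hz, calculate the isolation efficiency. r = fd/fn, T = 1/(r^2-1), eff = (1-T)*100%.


r = 7.9 / 3.8 = 2.07895
r^2 - 1 = 2.07895^2 - 1 = 3.32203
T = 1/3.32203 = 0.301021
Efficiency = (1 - 0.301021)*100 = 69.898 %


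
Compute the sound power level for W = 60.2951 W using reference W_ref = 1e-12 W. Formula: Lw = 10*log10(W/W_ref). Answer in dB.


W / W_ref = 60.2951 / 1e-12 = 6.02951e+13
Lw = 10 * log10(6.02951e+13) = 137.8 dB


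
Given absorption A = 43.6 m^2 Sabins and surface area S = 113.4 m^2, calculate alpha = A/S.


Absorption coefficient = absorbed power / incident power
alpha = A / S = 43.6 / 113.4 = 0.38448


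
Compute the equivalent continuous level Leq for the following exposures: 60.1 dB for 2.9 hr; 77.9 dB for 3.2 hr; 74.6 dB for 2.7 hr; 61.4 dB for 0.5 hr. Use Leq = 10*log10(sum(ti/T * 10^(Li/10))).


T_total = 2.9 + 3.2 + 2.7 + 0.5 = 9.3 hr
(2.9/9.3) * 10^(60.1/10) = 319091
(3.2/9.3) * 10^(77.9/10) = 2.12162e+07
(2.7/9.3) * 10^(74.6/10) = 8.37299e+06
(0.5/9.3) * 10^(61.4/10) = 74214.2
Sum = 319091 + 2.12162e+07 + 8.37299e+06 + 74214.2 = 2.99825e+07
Leq = 10*log10(2.99825e+07) = 74.769 dB


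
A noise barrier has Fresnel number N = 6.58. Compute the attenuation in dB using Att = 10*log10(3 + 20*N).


3 + 20*N = 3 + 20*6.58 = 134.6
Att = 10*log10(134.6) = 21.29 dB


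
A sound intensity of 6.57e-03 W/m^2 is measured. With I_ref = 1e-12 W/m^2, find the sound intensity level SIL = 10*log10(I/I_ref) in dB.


I / I_ref = 6.57e-03 / 1e-12 = 6.57e+09
SIL = 10 * log10(6.57e+09) = 98.176 dB


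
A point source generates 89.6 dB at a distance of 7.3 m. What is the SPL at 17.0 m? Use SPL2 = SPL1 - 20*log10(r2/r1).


r2/r1 = 17.0/7.3 = 2.32877
Correction = 20*log10(2.32877) = 7.34253 dB
SPL2 = 89.6 - 7.34253 = 82.257 dB


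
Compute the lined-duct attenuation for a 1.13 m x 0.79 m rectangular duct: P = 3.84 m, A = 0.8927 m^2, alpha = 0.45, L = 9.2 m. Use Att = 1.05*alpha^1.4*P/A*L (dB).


alpha^1.4 = 0.45^1.4 = 0.326962
Attenuation rate = 1.05 * alpha^1.4 * P / A
= 1.05 * 0.326962 * 3.84 / 0.8927 = 1.47677 dB/m
Total Att = 1.47677 * 9.2 = 13.586 dB


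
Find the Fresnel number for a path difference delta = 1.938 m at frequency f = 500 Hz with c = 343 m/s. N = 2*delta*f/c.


N = 2*delta*f/c = 2*delta/lambda, where lambda = c/f
lambda = 343 / 500 = 0.686 m
N = 2 * 1.938 / 0.686 = 5.6501


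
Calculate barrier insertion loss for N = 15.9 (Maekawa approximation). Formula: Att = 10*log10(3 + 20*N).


3 + 20*N = 3 + 20*15.9 = 321
Att = 10*log10(321) = 25.065 dB


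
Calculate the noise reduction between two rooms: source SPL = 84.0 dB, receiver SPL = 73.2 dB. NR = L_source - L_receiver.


NR = L_source - L_receiver (difference between source and receiving room levels)
NR = 84.0 - 73.2 = 10.8 dB


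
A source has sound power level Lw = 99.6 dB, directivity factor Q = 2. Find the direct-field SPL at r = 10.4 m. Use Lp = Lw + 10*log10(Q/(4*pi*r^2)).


4*pi*r^2 = 4*pi*10.4^2 = 1359.18 m^2
Q / (4*pi*r^2) = 2 / 1359.18 = 0.00147148
Lp = 99.6 + 10*log10(0.00147148) = 71.278 dB


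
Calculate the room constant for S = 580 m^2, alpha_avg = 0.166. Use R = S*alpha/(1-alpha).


R = 580 * 0.166 / (1 - 0.166) = 115.44 m^2


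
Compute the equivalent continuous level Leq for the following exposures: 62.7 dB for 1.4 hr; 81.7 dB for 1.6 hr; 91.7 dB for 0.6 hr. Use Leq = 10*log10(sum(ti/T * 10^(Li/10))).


T_total = 1.4 + 1.6 + 0.6 = 3.6 hr
(1.4/3.6) * 10^(62.7/10) = 724145
(1.6/3.6) * 10^(81.7/10) = 6.57382e+07
(0.6/3.6) * 10^(91.7/10) = 2.46518e+08
Sum = 724145 + 6.57382e+07 + 2.46518e+08 = 3.1298e+08
Leq = 10*log10(3.1298e+08) = 84.955 dB


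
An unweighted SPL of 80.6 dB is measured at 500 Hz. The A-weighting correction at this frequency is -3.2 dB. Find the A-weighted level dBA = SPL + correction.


A-weighting table: 500 Hz -> -3.2 dB correction
SPL_A = SPL + correction = 80.6 + (-3.2) = 77.4 dBA


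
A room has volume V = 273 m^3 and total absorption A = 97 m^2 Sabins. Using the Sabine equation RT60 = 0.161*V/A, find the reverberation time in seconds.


RT60 = 0.161 * 273 / 97 = 0.45312 s


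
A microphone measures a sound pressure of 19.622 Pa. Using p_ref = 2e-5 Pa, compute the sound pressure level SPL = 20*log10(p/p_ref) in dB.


p / p_ref = 19.622 / 2e-5 = 981100
SPL = 20 * log10(981100) = 119.83 dB


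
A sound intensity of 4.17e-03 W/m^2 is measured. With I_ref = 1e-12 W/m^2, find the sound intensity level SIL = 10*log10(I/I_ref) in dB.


I / I_ref = 4.17e-03 / 1e-12 = 4.17e+09
SIL = 10 * log10(4.17e+09) = 96.201 dB


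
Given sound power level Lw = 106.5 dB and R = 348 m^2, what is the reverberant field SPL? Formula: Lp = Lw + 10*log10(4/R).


4/R = 4/348 = 0.0114943
Lp = 106.5 + 10*log10(0.0114943) = 87.105 dB


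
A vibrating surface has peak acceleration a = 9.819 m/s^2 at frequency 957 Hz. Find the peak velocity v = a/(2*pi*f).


omega = 2*pi*f = 2*pi*957 = 6013.01 rad/s
v = a / omega = 9.819 / 6013.01 = 0.001633 m/s


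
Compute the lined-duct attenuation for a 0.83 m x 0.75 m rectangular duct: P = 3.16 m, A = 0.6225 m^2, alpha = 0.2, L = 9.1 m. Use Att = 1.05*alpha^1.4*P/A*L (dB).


alpha^1.4 = 0.2^1.4 = 0.105061
Attenuation rate = 1.05 * alpha^1.4 * P / A
= 1.05 * 0.105061 * 3.16 / 0.6225 = 0.559988 dB/m
Total Att = 0.559988 * 9.1 = 5.0959 dB


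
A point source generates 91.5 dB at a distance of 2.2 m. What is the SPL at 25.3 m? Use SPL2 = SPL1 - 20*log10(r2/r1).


r2/r1 = 25.3/2.2 = 11.5
Correction = 20*log10(11.5) = 21.214 dB
SPL2 = 91.5 - 21.214 = 70.286 dB


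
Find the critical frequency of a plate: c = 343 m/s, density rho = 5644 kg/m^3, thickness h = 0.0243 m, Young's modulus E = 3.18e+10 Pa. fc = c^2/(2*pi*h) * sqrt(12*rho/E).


12*rho/E = 12*5644/3.18e+10 = 2.12981e-06
sqrt(12*rho/E) = sqrt(2.12981e-06) = 0.00145939
c^2/(2*pi*h) = 343^2/(2*pi*0.0243) = 770552
fc = 770552 * 0.00145939 = 1124.5 Hz


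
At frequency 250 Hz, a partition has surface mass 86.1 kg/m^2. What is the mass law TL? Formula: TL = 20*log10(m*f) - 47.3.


m * f = 86.1 * 250 = 21525
20*log10(21525) = 86.6589 dB
TL = 86.6589 - 47.3 = 39.359 dB


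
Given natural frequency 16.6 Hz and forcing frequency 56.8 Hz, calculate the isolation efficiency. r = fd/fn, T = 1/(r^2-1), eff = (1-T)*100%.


r = 56.8 / 16.6 = 3.42169
r^2 - 1 = 3.42169^2 - 1 = 10.708
T = 1/10.708 = 0.0933881
Efficiency = (1 - 0.0933881)*100 = 90.661 %


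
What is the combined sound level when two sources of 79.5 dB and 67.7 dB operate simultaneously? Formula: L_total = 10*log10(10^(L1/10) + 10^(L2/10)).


10^(79.5/10) = 8.91251e+07
10^(67.7/10) = 5.88844e+06
Sum = 8.91251e+07 + 5.88844e+06 = 9.50135e+07
L_total = 10*log10(9.50135e+07) = 79.778 dB


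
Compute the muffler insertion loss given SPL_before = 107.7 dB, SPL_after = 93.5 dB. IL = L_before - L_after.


Insertion loss = SPL without muffler - SPL with muffler
IL = 107.7 - 93.5 = 14.2 dB


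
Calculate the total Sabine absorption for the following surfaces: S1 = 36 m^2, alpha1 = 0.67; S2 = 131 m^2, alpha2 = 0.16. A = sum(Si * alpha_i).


36 * 0.67 = 24.12
131 * 0.16 = 20.96
A_total = 24.12 + 20.96 = 45.08 m^2


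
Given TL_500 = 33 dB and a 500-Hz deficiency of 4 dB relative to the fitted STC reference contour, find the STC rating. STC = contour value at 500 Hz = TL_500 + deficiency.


By ASTM E413, STC = value of the fitted reference contour at 500 Hz.
Contour value at 500 Hz = TL_500 + deficiency = 33 + 4 = 37
STC = 37


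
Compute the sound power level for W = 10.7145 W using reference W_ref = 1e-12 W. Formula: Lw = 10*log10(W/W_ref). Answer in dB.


W / W_ref = 10.7145 / 1e-12 = 1.07145e+13
Lw = 10 * log10(1.07145e+13) = 130.3 dB


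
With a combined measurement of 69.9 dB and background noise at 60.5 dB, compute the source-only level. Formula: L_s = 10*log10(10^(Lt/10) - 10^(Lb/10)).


10^(69.9/10) = 9.77237e+06
10^(60.5/10) = 1.12202e+06
Difference = 9.77237e+06 - 1.12202e+06 = 8.65035e+06
L_source = 10*log10(8.65035e+06) = 69.37 dB


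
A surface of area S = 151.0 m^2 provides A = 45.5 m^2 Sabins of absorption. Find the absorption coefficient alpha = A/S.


Absorption coefficient = absorbed power / incident power
alpha = A / S = 45.5 / 151.0 = 0.30132


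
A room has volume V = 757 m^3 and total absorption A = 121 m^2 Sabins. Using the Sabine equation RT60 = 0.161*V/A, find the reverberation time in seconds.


RT60 = 0.161 * 757 / 121 = 1.0072 s


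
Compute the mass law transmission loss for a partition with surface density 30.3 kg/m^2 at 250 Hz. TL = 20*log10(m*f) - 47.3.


m * f = 30.3 * 250 = 7575
20*log10(7575) = 77.5877 dB
TL = 77.5877 - 47.3 = 30.288 dB


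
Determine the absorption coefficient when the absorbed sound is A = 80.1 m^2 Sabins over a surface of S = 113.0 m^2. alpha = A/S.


Absorption coefficient = absorbed power / incident power
alpha = A / S = 80.1 / 113.0 = 0.70885


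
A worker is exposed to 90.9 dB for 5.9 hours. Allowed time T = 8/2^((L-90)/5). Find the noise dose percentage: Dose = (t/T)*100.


T_allowed = 8 / 2^((90.9 - 90)/5) = 7.06162 hr
Dose = 5.9 / 7.06162 * 100 = 83.55 %


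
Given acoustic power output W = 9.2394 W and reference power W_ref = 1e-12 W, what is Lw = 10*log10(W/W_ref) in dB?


W / W_ref = 9.2394 / 1e-12 = 9.2394e+12
Lw = 10 * log10(9.2394e+12) = 129.66 dB


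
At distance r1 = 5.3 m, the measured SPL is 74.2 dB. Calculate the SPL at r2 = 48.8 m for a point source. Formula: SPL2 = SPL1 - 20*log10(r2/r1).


r2/r1 = 48.8/5.3 = 9.20755
Correction = 20*log10(9.20755) = 19.2829 dB
SPL2 = 74.2 - 19.2829 = 54.917 dB


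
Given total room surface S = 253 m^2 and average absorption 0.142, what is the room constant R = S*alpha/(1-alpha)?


R = 253 * 0.142 / (1 - 0.142) = 41.872 m^2


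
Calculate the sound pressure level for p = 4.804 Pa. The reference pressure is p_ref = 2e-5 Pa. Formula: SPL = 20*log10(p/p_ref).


p / p_ref = 4.804 / 2e-5 = 240200
SPL = 20 * log10(240200) = 107.61 dB


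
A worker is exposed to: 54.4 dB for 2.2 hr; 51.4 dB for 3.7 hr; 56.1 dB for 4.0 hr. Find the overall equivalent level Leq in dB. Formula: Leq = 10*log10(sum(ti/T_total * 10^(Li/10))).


T_total = 2.2 + 3.7 + 4.0 = 9.9 hr
(2.2/9.9) * 10^(54.4/10) = 61205.1
(3.7/9.9) * 10^(51.4/10) = 51590.1
(4.0/9.9) * 10^(56.1/10) = 164598
Sum = 61205.1 + 51590.1 + 164598 = 277393
Leq = 10*log10(277393) = 54.431 dB


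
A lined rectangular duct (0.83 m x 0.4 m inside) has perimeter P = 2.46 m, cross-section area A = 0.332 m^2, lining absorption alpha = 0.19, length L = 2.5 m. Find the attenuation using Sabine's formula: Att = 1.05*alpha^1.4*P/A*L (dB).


alpha^1.4 = 0.19^1.4 = 0.0977811
Attenuation rate = 1.05 * alpha^1.4 * P / A
= 1.05 * 0.0977811 * 2.46 / 0.332 = 0.760749 dB/m
Total Att = 0.760749 * 2.5 = 1.9019 dB


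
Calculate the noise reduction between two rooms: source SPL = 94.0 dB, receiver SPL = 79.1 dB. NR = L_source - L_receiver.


NR = L_source - L_receiver (difference between source and receiving room levels)
NR = 94.0 - 79.1 = 14.9 dB


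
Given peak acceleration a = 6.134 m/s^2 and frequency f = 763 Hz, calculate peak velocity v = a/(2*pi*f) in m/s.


omega = 2*pi*f = 2*pi*763 = 4794.07 rad/s
v = a / omega = 6.134 / 4794.07 = 0.0012795 m/s


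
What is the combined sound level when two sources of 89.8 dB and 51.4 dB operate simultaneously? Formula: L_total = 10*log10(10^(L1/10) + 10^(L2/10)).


10^(89.8/10) = 9.54993e+08
10^(51.4/10) = 138038
Sum = 9.54993e+08 + 138038 = 9.55131e+08
L_total = 10*log10(9.55131e+08) = 89.801 dB


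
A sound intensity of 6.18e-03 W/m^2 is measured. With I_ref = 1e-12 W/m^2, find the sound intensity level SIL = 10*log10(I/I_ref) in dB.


I / I_ref = 6.18e-03 / 1e-12 = 6.18e+09
SIL = 10 * log10(6.18e+09) = 97.91 dB


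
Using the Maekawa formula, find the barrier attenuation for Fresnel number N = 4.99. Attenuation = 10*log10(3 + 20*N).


3 + 20*N = 3 + 20*4.99 = 102.8
Att = 10*log10(102.8) = 20.12 dB


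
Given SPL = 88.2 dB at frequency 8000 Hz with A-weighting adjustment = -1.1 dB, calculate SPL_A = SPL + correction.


A-weighting table: 8000 Hz -> -1.1 dB correction
SPL_A = SPL + correction = 88.2 + (-1.1) = 87.1 dBA


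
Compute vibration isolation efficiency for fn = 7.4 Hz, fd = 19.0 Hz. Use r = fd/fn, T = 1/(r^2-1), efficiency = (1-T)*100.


r = 19.0 / 7.4 = 2.56757
r^2 - 1 = 2.56757^2 - 1 = 5.59242
T = 1/5.59242 = 0.178813
Efficiency = (1 - 0.178813)*100 = 82.119 %


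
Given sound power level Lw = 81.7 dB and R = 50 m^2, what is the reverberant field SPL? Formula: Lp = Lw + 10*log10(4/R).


4/R = 4/50 = 0.08
Lp = 81.7 + 10*log10(0.08) = 70.731 dB


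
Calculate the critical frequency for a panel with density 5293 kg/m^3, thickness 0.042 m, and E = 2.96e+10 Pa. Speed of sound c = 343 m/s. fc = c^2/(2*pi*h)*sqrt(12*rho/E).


12*rho/E = 12*5293/2.96e+10 = 2.14581e-06
sqrt(12*rho/E) = sqrt(2.14581e-06) = 0.00146486
c^2/(2*pi*h) = 343^2/(2*pi*0.042) = 445820
fc = 445820 * 0.00146486 = 653.06 Hz


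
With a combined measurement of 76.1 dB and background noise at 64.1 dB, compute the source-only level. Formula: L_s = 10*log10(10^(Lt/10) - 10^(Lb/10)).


10^(76.1/10) = 4.0738e+07
10^(64.1/10) = 2.5704e+06
Difference = 4.0738e+07 - 2.5704e+06 = 3.81676e+07
L_source = 10*log10(3.81676e+07) = 75.817 dB


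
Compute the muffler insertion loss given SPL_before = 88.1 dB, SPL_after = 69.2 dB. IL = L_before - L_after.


Insertion loss = SPL without muffler - SPL with muffler
IL = 88.1 - 69.2 = 18.9 dB


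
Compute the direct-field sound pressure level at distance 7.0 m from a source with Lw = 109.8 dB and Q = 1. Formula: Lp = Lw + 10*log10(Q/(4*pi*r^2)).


4*pi*r^2 = 4*pi*7.0^2 = 615.752 m^2
Q / (4*pi*r^2) = 1 / 615.752 = 0.00162403
Lp = 109.8 + 10*log10(0.00162403) = 81.906 dB


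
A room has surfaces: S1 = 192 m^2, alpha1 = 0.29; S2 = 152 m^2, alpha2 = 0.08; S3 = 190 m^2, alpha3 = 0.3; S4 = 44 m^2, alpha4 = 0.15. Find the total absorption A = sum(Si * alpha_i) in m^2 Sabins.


192 * 0.29 = 55.68
152 * 0.08 = 12.16
190 * 0.3 = 57
44 * 0.15 = 6.6
A_total = 55.68 + 12.16 + 57 + 6.6 = 131.44 m^2


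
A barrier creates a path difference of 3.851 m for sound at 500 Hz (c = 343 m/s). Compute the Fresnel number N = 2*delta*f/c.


N = 2*delta*f/c = 2*delta/lambda, where lambda = c/f
lambda = 343 / 500 = 0.686 m
N = 2 * 3.851 / 0.686 = 11.227


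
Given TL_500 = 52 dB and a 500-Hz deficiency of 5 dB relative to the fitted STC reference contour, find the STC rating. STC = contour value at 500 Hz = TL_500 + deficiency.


By ASTM E413, STC = value of the fitted reference contour at 500 Hz.
Contour value at 500 Hz = TL_500 + deficiency = 52 + 5 = 57
STC = 57


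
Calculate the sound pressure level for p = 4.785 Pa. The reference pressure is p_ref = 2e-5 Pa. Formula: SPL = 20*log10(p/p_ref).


p / p_ref = 4.785 / 2e-5 = 239250
SPL = 20 * log10(239250) = 107.58 dB


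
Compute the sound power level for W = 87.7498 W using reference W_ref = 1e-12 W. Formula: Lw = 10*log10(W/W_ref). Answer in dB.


W / W_ref = 87.7498 / 1e-12 = 8.77498e+13
Lw = 10 * log10(8.77498e+13) = 139.43 dB


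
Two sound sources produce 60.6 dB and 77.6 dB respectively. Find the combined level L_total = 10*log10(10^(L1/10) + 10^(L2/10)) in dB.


10^(60.6/10) = 1.14815e+06
10^(77.6/10) = 5.7544e+07
Sum = 1.14815e+06 + 5.7544e+07 = 5.86922e+07
L_total = 10*log10(5.86922e+07) = 77.686 dB


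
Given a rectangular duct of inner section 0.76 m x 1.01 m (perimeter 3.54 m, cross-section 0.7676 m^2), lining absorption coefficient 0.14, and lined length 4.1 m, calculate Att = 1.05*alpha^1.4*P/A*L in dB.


alpha^1.4 = 0.14^1.4 = 0.0637645
Attenuation rate = 1.05 * alpha^1.4 * P / A
= 1.05 * 0.0637645 * 3.54 / 0.7676 = 0.308771 dB/m
Total Att = 0.308771 * 4.1 = 1.266 dB


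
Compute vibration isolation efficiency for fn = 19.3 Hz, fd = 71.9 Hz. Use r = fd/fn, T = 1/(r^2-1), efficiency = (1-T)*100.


r = 71.9 / 19.3 = 3.72539
r^2 - 1 = 3.72539^2 - 1 = 12.8785
T = 1/12.8785 = 0.0776488
Efficiency = (1 - 0.0776488)*100 = 92.235 %


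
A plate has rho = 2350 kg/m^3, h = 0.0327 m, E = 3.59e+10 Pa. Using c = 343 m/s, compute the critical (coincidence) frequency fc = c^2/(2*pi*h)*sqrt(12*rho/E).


12*rho/E = 12*2350/3.59e+10 = 7.85515e-07
sqrt(12*rho/E) = sqrt(7.85515e-07) = 0.000886293
c^2/(2*pi*h) = 343^2/(2*pi*0.0327) = 572612
fc = 572612 * 0.000886293 = 507.5 Hz


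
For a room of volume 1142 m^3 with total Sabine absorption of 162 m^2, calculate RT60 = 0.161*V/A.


RT60 = 0.161 * 1142 / 162 = 1.135 s


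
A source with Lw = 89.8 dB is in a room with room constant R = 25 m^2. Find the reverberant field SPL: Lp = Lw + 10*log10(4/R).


4/R = 4/25 = 0.16
Lp = 89.8 + 10*log10(0.16) = 81.841 dB


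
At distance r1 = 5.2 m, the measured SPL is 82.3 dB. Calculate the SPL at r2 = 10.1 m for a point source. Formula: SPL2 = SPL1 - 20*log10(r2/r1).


r2/r1 = 10.1/5.2 = 1.94231
Correction = 20*log10(1.94231) = 5.76637 dB
SPL2 = 82.3 - 5.76637 = 76.534 dB


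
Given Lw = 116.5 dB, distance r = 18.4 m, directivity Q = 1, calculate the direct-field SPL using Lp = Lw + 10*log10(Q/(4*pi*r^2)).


4*pi*r^2 = 4*pi*18.4^2 = 4254.47 m^2
Q / (4*pi*r^2) = 1 / 4254.47 = 0.000235047
Lp = 116.5 + 10*log10(0.000235047) = 80.212 dB


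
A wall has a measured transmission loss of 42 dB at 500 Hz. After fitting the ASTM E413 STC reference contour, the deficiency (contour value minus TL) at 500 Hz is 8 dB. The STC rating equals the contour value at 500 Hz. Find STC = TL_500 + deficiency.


By ASTM E413, STC = value of the fitted reference contour at 500 Hz.
Contour value at 500 Hz = TL_500 + deficiency = 42 + 8 = 50
STC = 50


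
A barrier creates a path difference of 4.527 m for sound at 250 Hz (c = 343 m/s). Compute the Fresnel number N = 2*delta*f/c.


N = 2*delta*f/c = 2*delta/lambda, where lambda = c/f
lambda = 343 / 250 = 1.372 m
N = 2 * 4.527 / 1.372 = 6.5991


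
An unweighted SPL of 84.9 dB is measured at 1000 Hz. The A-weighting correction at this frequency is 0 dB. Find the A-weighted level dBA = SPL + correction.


A-weighting table: 1000 Hz -> 0 dB correction
SPL_A = SPL + correction = 84.9 + (0) = 84.9 dBA


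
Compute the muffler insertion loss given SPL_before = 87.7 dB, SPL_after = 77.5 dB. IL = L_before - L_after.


Insertion loss = SPL without muffler - SPL with muffler
IL = 87.7 - 77.5 = 10.2 dB


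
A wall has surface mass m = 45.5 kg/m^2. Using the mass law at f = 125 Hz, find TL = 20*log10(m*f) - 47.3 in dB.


m * f = 45.5 * 125 = 5687.5
20*log10(5687.5) = 75.0984 dB
TL = 75.0984 - 47.3 = 27.798 dB


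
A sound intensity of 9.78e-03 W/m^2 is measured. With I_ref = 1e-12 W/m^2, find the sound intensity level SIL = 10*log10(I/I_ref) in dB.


I / I_ref = 9.78e-03 / 1e-12 = 9.78e+09
SIL = 10 * log10(9.78e+09) = 99.903 dB


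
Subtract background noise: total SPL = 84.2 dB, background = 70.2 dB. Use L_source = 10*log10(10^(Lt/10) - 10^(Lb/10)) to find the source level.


10^(84.2/10) = 2.63027e+08
10^(70.2/10) = 1.04713e+07
Difference = 2.63027e+08 - 1.04713e+07 = 2.52556e+08
L_source = 10*log10(2.52556e+08) = 84.024 dB


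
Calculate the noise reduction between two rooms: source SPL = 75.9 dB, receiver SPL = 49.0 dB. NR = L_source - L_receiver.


NR = L_source - L_receiver (difference between source and receiving room levels)
NR = 75.9 - 49.0 = 26.9 dB


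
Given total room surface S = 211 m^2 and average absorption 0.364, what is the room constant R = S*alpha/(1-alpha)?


R = 211 * 0.364 / (1 - 0.364) = 120.76 m^2
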